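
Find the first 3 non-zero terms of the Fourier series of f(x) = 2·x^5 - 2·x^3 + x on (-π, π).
(-84·π^2 + 4·π^4 + 506)·sin(x) + (-2·π^4 - 19 + 12·π^2)·sin(2·x) + (-116·π^2/27 + 286/81 + 4·π^4/3)·sin(3·x)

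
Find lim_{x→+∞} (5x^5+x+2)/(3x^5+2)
This is an ∞/∞ indeterminate form as x → +∞.
Divide numerator and denominator by x^5 and let the lower-order terms vanish; the leading terms give 5/3.
Limit = 5/3.

Final answer: 5/3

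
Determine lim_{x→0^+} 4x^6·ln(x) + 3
The product is a 0·∞ indeterminate form at x → 0⁺.
Rewrite the product as 4·ln(x) / x^(-6) and apply L'Hôpital, or use the standard hierarchy x^(-6) ≫ |ln x| as x → 0⁺.
The indeterminate product → 0, so the limit = 3.

Final answer: 3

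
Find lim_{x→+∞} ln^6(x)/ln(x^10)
This is an ∞/∞ indeterminate form as x → +∞.
Write ln(x^10) = 10·ln(x), reducing the quotient to ln^5(x)/10 → ∞.
Limit = ∞.

Final answer: ∞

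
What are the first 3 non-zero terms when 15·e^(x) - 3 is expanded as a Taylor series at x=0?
15·x^2/2 + 15·x + 12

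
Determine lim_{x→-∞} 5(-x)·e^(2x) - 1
The product is a 0·∞ indeterminate form at x → -∞.
Rewrite the product as 5(-x) / e^(-2x) (an ∞/∞ form) and apply L'Hôpital, or use the standard hierarchy e^(2|x|) ≫ |(-x)| as x → -∞.
The indeterminate product → 0, so the limit = -1.

Final answer: -1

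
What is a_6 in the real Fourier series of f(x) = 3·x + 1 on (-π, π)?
a_6 = (1/π) ∫_{-π}^{π} f(x)·cos(6x) dx.
Evaluate the integral (use parity and integration by parts as needed): a_6 = 0.

Final answer: 0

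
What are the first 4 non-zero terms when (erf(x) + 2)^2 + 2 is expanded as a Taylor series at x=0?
-8·x^3/(3·√(π)) + 4·x^2/π + 8·x/√(π) + 6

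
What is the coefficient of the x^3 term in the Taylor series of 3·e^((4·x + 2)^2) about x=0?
Expand to order 3: 3·e^((4·x + 2)^2) = 2816·x^3·e^(4) + 432·x^2·e^(4) + 48·x·e^(4) + 3·e^(4) + O(x^4).
The coefficient of x^3 is 2816·e^(4).

Final answer: 2816·e^(4)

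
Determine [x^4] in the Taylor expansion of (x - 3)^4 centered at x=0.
Expand to order 4: (x - 3)^4 = x^4 - 12·x^3 + 54·x^2 - 108·x + 81 + O(x^5).
The coefficient of x^4 is 1.

Final answer: 1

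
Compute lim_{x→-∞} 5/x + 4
Evaluate the dominant behaviour as x → -∞; each term tends to a finite value or vanishes.
Limit = 4.

Final answer: 4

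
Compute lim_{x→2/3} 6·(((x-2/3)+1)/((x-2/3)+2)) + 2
Direct substitution at x = 2/3 gives 5.

Final answer: 5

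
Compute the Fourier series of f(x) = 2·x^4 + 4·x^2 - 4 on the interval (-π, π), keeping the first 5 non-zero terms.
(80 - 16·π^2)·cos(x) + (-2 + 4·π^2)·cos(2·x) + (-16·π^2/9 - 16/27)·cos(3·x) + (5/8 + π^2)·cos(4·x) - 4 + 4·π^2/3 + 2·π^4/5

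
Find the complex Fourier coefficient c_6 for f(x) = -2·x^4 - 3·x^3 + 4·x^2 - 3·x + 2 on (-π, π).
Compute the real Fourier coefficients first: a_6 = 14/27 - 4·π^2/9, b_6 = 5/6 + π^2.
Then c_6 = (a_6 − i·b_6)/2 = -2·π^2/9 + 7/27 - i·π^2/2 - 5·i/12.

Final answer: -2·π^2/9 + 7/27 - i·π^2/2 - 5·i/12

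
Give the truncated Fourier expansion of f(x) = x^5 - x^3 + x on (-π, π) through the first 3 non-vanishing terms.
(-42·π^2 + 2·π^4 + 254)·sin(x) + (-π^4 - 10 + 6·π^2)·sin(2·x) + (-58·π^2/27 + 170/81 + 2·π^4/3)·sin(3·x)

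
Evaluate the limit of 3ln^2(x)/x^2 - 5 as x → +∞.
The quotient is an ∞/∞ indeterminate form as x → +∞.
The polynomial denominator x^2 dominates the logarithmic numerator (any positive power of x ≫ ln^2(x) as x → ∞), so the quotient → 0.
Adding the constant: 0 - 5 = -5. Limit = -5.

Final answer: -5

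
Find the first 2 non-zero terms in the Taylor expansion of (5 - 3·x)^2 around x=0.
25 - 30·x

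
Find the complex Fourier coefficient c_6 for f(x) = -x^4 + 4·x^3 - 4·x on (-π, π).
Compute the real Fourier coefficients first: a_6 = 1/27 - 2·π^2/9, b_6 = 14/9 - 4·π^2/3.
Then c_6 = (a_6 − i·b_6)/2 = -π^2/9 + 1/54 - 7·i/9 + 2·i·π^2/3.

Final answer: -π^2/9 + 1/54 - 7·i/9 + 2·i·π^2/3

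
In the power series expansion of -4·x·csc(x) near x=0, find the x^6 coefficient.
Expand to order 6: -4·x·csc(x) = -31·x^6/3780 - 7·x^4/90 - 2·x^2/3 - 4 + O(x^7).
The coefficient of x^6 is -31/3780.

Final answer: -31/3780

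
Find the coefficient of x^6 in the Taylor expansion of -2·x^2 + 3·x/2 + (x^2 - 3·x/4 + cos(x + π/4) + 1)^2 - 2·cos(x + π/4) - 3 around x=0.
Expand to order 6: -2·x^2 + 3·x/2 + (x^2 - 3·x/4 + cos(x + π/4) + 1)^2 - 2·cos(x + π/4) - 3 = x^6·(√(2)/720 + (√(2)/2 + 1)^2·(-√(2)/(720·(√(2)/2 + 1)) + 1/(72·(√(2)/2 + 1)^2) - √(2)·(-3/(4·(√(2)/2 + 1)) - √(2)/(2·(√(2)/2 + 1)))/(120·(√(2)/2 + 1)) + √(2)·(-√(2)/(4·(√(2)/2 + 1)) + 1/(√(2)/2 + 1))/(24·(√(2)/2 + 1)))) + x^5·(√(2)/120 + (√(2)/2 + 1)^2·(√(2)·(-3/(4·(√(2)/2 + 1)) - √(2)/(2·(√(2)/2 + 1)))/(24·(√(2)/2 + 1)) - √(2)/(120·(√(2)/2 + 1)) + √(2)·(-√(2)/(4·(√(2)/2 + 1)) + 1/(√(2)/2 + 1))/(6·(√(2)/2 + 1)))) + x^4·(-√(2)/24 + (√(2)/2 + 1)^2·(√(2)·(-3/(4·(√(2)/2 + 1)) - √(2)/(2·(√(2)/2 + 1)))/(6·(√(2)/2 + 1)) + √(2)/(24·(√(2)/2 + 1)) + (-√(2)/(4·(√(2)/2 + 1)) + 1/(√(2)/2 + 1))^2)) + x^3·((√(2)/2 + 1)^2·(2·(-√(2)/(4·(√(2)/2 + 1)) + 1/(√(2)/2 + 1))·(-3/(4·(√(2)/2 + 1)) - √(2)/(2·(√(2)/2 + 1))) + √(2)/(6·(√(2)/2 + 1))) - √(2)/6) + x^2·(-2 + √(2)/2 + (√(2)/2 + 1)^2·(-√(2)/(2·(√(2)/2 + 1)) + (-3/(4·(√(2)/2 + 1)) - √(2)/(2·(√(2)/2 + 1)))^2 + 2/(√(2)/2 + 1))) + x·((√(2)/2 + 1)^2·(-3/(2·(√(2)/2 + 1)) - √(2)/(√(2)/2 + 1)) + √(2) + 3/2) - 3 - √(2) + (√(2)/2 + 1)^2 + O(x^7).
The coefficient of x^6 is √(2)/720 + (√(2)/2 + 1)^2·(-√(2)/(720·(√(2)/2 + 1)) + 1/(72·(√(2)/2 + 1)^2) - √(2)·(-3/(4·(√(2)/2 + 1)) - √(2)/(2·(√(2)/2 + 1)))/(120·(√(2)/2 + 1)) + √(2)·(-√(2)/(4·(√(2)/2 + 1)) + 1/(√(2)/2 + 1))/(24·(√(2)/2 + 1))).

Final answer: √(2)/720 + (√(2)/2 + 1)^2·(-√(2)/(720·(√(2)/2 + 1)) + 1/(72·(√(2)/2 + 1)^2) - √(2)·(-3/(4·(√(2)/2 + 1)) - √(2)/(2·(√(2)/2 + 1)))/(120·(√(2)/2 + 1)) + √(2)·(-√(2)/(4·(√(2)/2 + 1)) + 1/(√(2)/2 + 1))/(24·(√(2)/2 + 1)))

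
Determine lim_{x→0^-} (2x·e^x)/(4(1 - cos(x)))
Both numerator and denominator → 0 as x → 0^-; this is a 0/0 indeterminate form.
Expand each to leading order near x = 0: numerator ~ 2·x, denominator ~ 2·x^2.
The limit of the ratio is -∞.

Final answer: -∞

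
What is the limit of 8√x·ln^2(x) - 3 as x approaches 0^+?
The product is a 0·∞ indeterminate form at x → 0⁺.
Rewrite the product as 8·ln^2(x) / x^(-1/2) and apply L'Hôpital, or use the standard hierarchy x^(-1/2) ≫ |ln x|^2 as x → 0⁺.
The indeterminate product → 0, so the limit = -3.

Final answer: -3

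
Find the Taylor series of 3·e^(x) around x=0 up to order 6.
x^6/240 + x^5/40 + x^4/8 + x^3/2 + 3·x^2/2 + 3·x + 3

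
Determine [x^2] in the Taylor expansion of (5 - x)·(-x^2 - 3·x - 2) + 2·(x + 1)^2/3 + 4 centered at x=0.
Expand to order 2: (5 - x)·(-x^2 - 3·x - 2) + 2·(x + 1)^2/3 + 4 = -4·x^2/3 - 35·x/3 - 16/3 + O(x^3).
The coefficient of x^2 is -4/3.

Final answer: -4/3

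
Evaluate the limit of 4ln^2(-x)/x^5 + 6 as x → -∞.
The quotient is an ∞/∞ indeterminate form as x → -∞.
Compare growth rates of the dominant terms (exponentials ≫ polynomials ≫ logarithms), or apply L'Hôpital's rule; the quotient → 0.
Adding the constant: 0 + 6 = 6. Limit = 6.

Final answer: 6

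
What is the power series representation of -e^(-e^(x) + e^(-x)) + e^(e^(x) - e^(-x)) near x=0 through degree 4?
10·x^3/3 + 4·x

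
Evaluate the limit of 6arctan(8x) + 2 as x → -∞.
Evaluate the dominant behaviour as x → -∞; each term tends to a finite value or vanishes.
Limit = 2 - 3·π.

Final answer: 2 - 3·π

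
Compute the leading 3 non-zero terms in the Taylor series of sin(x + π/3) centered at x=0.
-√(3)·x^2/4 + x/2 + √(3)/2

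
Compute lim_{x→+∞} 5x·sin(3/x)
As x → +∞: let u = 3/x → 0⁺; then 5·x·sin(3/x) = 5·3·sin(u)/u → 5·3·1 = 15.
Limit = 15.

Final answer: 15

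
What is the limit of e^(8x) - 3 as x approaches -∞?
Evaluate the dominant behaviour as x → -∞; each term tends to a finite value or vanishes.
Limit = -3.

Final answer: -3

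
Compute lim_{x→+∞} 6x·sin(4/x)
As x → +∞: let u = 4/x → 0⁺; then 6·x·sin(4/x) = 6·4·sin(u)/u → 6·4·1 = 24.
Limit = 24.

Final answer: 24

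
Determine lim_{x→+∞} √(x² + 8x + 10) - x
This is an ∞ − ∞ indeterminate form.
Multiply and divide by the conjugate √(x²+8x + 10) + x; the x² terms cancel, leaving (8x + 10)/(√(x²+8x + 10)+x) → 8/2 = 4.
Limit = 4.

Final answer: 4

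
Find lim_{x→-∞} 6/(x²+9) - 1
Evaluate the dominant behaviour as x → -∞; each term tends to a finite value or vanishes.
Limit = -1.

Final answer: -1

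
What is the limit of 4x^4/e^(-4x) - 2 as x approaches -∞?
The quotient is an ∞/∞ indeterminate form as x → -∞.
Compare growth rates of the dominant terms (exponentials ≫ polynomials ≫ logarithms), or apply L'Hôpital's rule; the quotient → 0.
Adding the constant: 0 - 2 = -2. Limit = -2.

Final answer: -2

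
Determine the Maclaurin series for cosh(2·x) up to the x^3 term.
2·x^2 + 1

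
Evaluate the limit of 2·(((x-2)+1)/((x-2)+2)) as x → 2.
Direct substitution at x = 2 gives 1.

Final answer: 1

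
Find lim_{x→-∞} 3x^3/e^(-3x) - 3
The quotient is an ∞/∞ indeterminate form as x → -∞.
Compare growth rates of the dominant terms (exponentials ≫ polynomials ≫ logarithms), or apply L'Hôpital's rule; the quotient → 0.
Adding the constant: 0 - 3 = -3. Limit = -3.

Final answer: -3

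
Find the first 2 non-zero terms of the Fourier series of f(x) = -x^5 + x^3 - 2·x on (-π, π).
(-256 - 2·π^4 + 42·π^2)·sin(x) + (-6·π^2 + 11 + π^4)·sin(2·x)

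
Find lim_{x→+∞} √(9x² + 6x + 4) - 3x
As x → +∞: multiply by the conjugate to get (6x+4)/(√(9x²+6x+4)+3x); the denominator ~ 6x, so the limit is 6/6 = 1.
Limit = 1.

Final answer: 1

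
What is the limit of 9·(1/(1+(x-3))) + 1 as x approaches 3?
Direct substitution at x = 3 gives 10.

Final answer: 10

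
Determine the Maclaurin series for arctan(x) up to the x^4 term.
-x^3/3 + x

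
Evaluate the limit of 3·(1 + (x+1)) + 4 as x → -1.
Direct substitution at x = -1 gives 7.

Final answer: 7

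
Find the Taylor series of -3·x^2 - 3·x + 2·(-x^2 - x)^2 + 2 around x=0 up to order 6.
2·x^4 + 4·x^3 - x^2 - 3·x + 2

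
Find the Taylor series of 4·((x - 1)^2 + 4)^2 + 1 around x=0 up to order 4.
4·x^4 - 16·x^3 + 56·x^2 - 80·x + 101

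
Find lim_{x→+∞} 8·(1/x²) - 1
Evaluate the dominant behaviour as x → +∞; each term tends to a finite value or vanishes.
Limit = -1.

Final answer: -1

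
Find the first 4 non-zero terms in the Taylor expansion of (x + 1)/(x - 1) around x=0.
-2·x^3 - 2·x^2 - 2·x - 1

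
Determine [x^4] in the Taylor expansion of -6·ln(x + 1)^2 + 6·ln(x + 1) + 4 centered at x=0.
Expand to order 4: -6·ln(x + 1)^2 + 6·ln(x + 1) + 4 = -7·x^4 + 8·x^3 - 9·x^2 + 6·x + 4 + O(x^5).
The coefficient of x^4 is -7.

Final answer: -7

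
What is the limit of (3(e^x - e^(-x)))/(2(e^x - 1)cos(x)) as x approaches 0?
Both numerator and denominator → 0 as x → 0; this is a 0/0 indeterminate form.
Expand each to leading order near x = 0: numerator ~ 6·x, denominator ~ 2·x.
The limit of the ratio is 3.

Final answer: 3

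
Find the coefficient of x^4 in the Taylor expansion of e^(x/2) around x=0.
Expand to order 4: e^(x/2) = x^4/384 + x^3/48 + x^2/8 + x/2 + 1 + O(x^5).
The coefficient of x^4 is 1/384.

Final answer: 1/384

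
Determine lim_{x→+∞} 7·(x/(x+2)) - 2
Evaluate the dominant behaviour as x → +∞; each term tends to a finite value or vanishes.
Limit = 5.

Final answer: 5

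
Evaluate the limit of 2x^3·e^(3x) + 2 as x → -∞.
The product is a 0·∞ indeterminate form at x → -∞.
Rewrite the product as 2x^3 / e^(-3x) (an ∞/∞ form) and apply L'Hôpital, or use the standard hierarchy e^(3|x|) ≫ |x^3| as x → -∞.
The indeterminate product → 0, so the limit = 2.

Final answer: 2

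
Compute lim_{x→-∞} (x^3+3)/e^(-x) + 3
The quotient is an ∞/∞ indeterminate form as x → -∞.
Compare growth rates of the dominant terms (exponentials ≫ polynomials ≫ logarithms), or apply L'Hôpital's rule; the quotient → 0.
Adding the constant: 0 + 3 = 3. Limit = 3.

Final answer: 3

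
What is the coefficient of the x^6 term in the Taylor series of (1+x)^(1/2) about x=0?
Expand to order 6: (1+x)^(1/2) = -21·x^6/1024 + 7·x^5/256 - 5·x^4/128 + x^3/16 - x^2/8 + x/2 + 1 + O(x^7).
The coefficient of x^6 is -21/1024.

Final answer: -21/1024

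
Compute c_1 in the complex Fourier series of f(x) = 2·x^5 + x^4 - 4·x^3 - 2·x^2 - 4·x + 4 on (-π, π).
Compute the real Fourier coefficients first: a_1 = 56 - 8·π^2, b_1 = -88·π^2 + 4·π^4 + 520.
Then c_1 = (a_1 − i·b_1)/2 = -4·π^2 + 28 - 260·i - 2·i·π^4 + 44·i·π^2.

Final answer: -4·π^2 + 28 - 260·i - 2·i·π^4 + 44·i·π^2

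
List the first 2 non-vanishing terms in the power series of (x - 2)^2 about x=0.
4 - 4·x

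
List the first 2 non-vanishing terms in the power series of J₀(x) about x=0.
1 - x^2/4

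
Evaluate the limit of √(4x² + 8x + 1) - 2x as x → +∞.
As x → +∞: multiply by the conjugate to get (8x+1)/(√(4x²+8x+1)+2x); the denominator ~ 4x, so the limit is 8/4 = 2.
Limit = 2.

Final answer: 2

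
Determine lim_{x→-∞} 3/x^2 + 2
Evaluate the dominant behaviour as x → -∞; each term tends to a finite value or vanishes.
Limit = 2.

Final answer: 2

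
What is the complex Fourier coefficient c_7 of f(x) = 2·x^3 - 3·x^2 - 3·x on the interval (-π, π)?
Compute the real Fourier coefficients first: a_7 = 12/49, b_7 = -318/343 + 4·π^2/7.
Then c_7 = (a_7 − i·b_7)/2 = 6/49 - 2·i·π^2/7 + 159·i/343.

Final answer: 6/49 - 2·i·π^2/7 + 159·i/343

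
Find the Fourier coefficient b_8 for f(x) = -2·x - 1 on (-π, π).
b_8 = (1/π) ∫_{-π}^{π} f(x)·sin(8x) dx.
Evaluate the integral (use parity and integration by parts as needed): b_8 = 1/2.

Final answer: 1/2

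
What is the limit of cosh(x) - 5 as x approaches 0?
Direct substitution at x = 0 gives -4.

Final answer: -4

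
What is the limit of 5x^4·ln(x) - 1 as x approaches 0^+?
The product is a 0·∞ indeterminate form at x → 0⁺.
Rewrite the product as 5·ln(x) / x^(-4) and apply L'Hôpital, or use the standard hierarchy x^(-4) ≫ |ln x| as x → 0⁺.
The indeterminate product → 0, so the limit = -1.

Final answer: -1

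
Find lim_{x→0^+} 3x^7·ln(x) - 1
The product is a 0·∞ indeterminate form at x → 0⁺.
Rewrite the product as 3·ln(x) / x^(-7) and apply L'Hôpital, or use the standard hierarchy x^(-7) ≫ |ln x| as x → 0⁺.
The indeterminate product → 0, so the limit = -1.

Final answer: -1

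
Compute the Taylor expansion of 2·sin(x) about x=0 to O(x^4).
-x^3/3 + 2·x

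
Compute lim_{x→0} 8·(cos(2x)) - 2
Direct substitution at x = 0 gives 6.

Final answer: 6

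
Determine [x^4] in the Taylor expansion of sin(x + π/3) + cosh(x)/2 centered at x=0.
Expand to order 4: sin(x + π/3) + cosh(x)/2 = x^4·(1/48 + √(3)/48) - x^3/12 + x^2·(1/4 - √(3)/4) + x/2 + 1/2 + √(3)/2 + O(x^5).
The coefficient of x^4 is 1/48 + √(3)/48.

Final answer: 1/48 + √(3)/48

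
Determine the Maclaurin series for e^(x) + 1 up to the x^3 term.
x^3/6 + x^2/2 + x + 2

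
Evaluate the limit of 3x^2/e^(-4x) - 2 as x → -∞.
The quotient is an ∞/∞ indeterminate form as x → -∞.
Compare growth rates of the dominant terms (exponentials ≫ polynomials ≫ logarithms), or apply L'Hôpital's rule; the quotient → 0.
Adding the constant: 0 - 2 = -2. Limit = -2.

Final answer: -2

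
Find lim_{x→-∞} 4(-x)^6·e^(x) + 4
The product is a 0·∞ indeterminate form at x → -∞.
Rewrite the product as 4(-x)^6 / e^(-x) (an ∞/∞ form) and apply L'Hôpital, or use the standard hierarchy e^(|x|) ≫ |(-x)^6| as x → -∞.
The indeterminate product → 0, so the limit = 4.

Final answer: 4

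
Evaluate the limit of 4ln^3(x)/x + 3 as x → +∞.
The quotient is an ∞/∞ indeterminate form as x → +∞.
The polynomial denominator x dominates the logarithmic numerator (any positive power of x ≫ ln^3(x) as x → ∞), so the quotient → 0.
Adding the constant: 0 + 3 = 3. Limit = 3.

Final answer: 3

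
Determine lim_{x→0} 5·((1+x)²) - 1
Direct substitution at x = 0 gives 4.

Final answer: 4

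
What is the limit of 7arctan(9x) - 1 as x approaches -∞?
Evaluate the dominant behaviour as x → -∞; each term tends to a finite value or vanishes.
Limit = -7·π/2 - 1.

Final answer: -7·π/2 - 1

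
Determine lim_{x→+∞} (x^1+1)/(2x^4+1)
This is an ∞/∞ indeterminate form as x → +∞.
Divide numerator and denominator by x^4 and let the lower-order terms vanish; the numerator's degree 1 is below the denominator's degree 4, so the quotient → 0.
Limit = 0.

Final answer: 0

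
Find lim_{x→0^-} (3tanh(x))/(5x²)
Both numerator and denominator → 0 as x → 0^-; this is a 0/0 indeterminate form.
Expand each to leading order near x = 0: numerator ~ 3·x, denominator ~ 5·x^2.
The limit of the ratio is -∞.

Final answer: -∞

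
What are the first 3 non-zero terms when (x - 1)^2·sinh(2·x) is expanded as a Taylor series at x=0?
10·x^3/3 - 4·x^2 + 2·x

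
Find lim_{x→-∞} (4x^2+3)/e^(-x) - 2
The quotient is an ∞/∞ indeterminate form as x → -∞.
Compare growth rates of the dominant terms (exponentials ≫ polynomials ≫ logarithms), or apply L'Hôpital's rule; the quotient → 0.
Adding the constant: 0 - 2 = -2. Limit = -2.

Final answer: -2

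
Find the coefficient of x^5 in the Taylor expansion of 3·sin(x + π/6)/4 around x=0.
Expand to order 5: 3·sin(x + π/6)/4 = √(3)·x^5/320 + x^4/64 - √(3)·x^3/16 - 3·x^2/16 + 3·√(3)·x/8 + 3/8 + O(x^6).
The coefficient of x^5 is √(3)/320.

Final answer: √(3)/320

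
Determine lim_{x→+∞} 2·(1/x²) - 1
Evaluate the dominant behaviour as x → +∞; each term tends to a finite value or vanishes.
Limit = -1.

Final answer: -1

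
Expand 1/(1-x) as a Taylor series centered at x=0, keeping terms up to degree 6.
x^6 + x^5 + x^4 + x^3 + x^2 + x + 1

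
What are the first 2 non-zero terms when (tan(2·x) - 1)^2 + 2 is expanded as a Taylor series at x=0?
3 - 4·x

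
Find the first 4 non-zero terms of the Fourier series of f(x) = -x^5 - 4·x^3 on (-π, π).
(-2·π^4 - 192 + 32·π^2)·sin(x) + (-π^2 + 3/2 + π^4)·sin(2·x) + (-2·π^4/3 - 32·π^2/27 + 64/81)·sin(3·x) + (-33/64 + 11·π^2/8 + π^4/2)·sin(4·x)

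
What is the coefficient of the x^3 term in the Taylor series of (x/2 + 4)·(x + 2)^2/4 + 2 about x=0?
Expand to order 3: (x/2 + 4)·(x + 2)^2/4 + 2 = x^3/8 + 3·x^2/2 + 9·x/2 + 6 + O(x^4).
The coefficient of x^3 is 1/8.

Final answer: 1/8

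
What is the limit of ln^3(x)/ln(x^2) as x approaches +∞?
This is an ∞/∞ indeterminate form as x → +∞.
Write ln(x^2) = 2·ln(x), reducing the quotient to ln^2(x)/2 → ∞.
Limit = ∞.

Final answer: ∞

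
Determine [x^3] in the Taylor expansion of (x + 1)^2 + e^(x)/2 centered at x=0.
Expand to order 3: (x + 1)^2 + e^(x)/2 = x^3/12 + 5·x^2/4 + 5·x/2 + 3/2 + O(x^4).
The coefficient of x^3 is 1/12.

Final answer: 1/12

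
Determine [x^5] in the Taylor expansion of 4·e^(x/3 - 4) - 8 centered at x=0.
e^(-4)/7290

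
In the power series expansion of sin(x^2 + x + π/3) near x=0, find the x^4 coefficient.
Expand to order 4: sin(x^2 + x + π/3) = x^4·(-11·√(3)/48 - 1/4) + x^3·(-√(3)/2 - 1/12) + x^2·(1/2 - √(3)/4) + x/2 + √(3)/2 + O(x^5).
The coefficient of x^4 is -11·√(3)/48 - 1/4.

Final answer: -11·√(3)/48 - 1/4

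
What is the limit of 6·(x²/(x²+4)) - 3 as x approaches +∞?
Evaluate the dominant behaviour as x → +∞; each term tends to a finite value or vanishes.
Limit = 3.

Final answer: 3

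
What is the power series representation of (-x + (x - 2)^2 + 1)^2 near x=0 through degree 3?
-10·x^3 + 35·x^2 - 50·x + 25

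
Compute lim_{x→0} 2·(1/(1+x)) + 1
Direct substitution at x = 0 gives 3.

Final answer: 3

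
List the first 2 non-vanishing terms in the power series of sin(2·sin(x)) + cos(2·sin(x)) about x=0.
2·x + 1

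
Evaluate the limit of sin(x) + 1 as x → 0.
Direct substitution at x = 0 gives 1.

Final answer: 1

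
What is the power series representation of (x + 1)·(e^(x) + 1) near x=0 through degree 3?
2·x^3/3 + 3·x^2/2 + 3·x + 2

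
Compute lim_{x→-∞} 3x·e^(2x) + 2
The product is a 0·∞ indeterminate form at x → -∞.
Rewrite the product as 3x / e^(-2x) (an ∞/∞ form) and apply L'Hôpital, or use the standard hierarchy e^(2|x|) ≫ |x| as x → -∞.
The indeterminate product → 0, so the limit = 2.

Final answer: 2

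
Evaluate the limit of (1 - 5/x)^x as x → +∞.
As x → +∞: this is the defining limit (1 - 5/x)^x → e^(-5).
Limit = e^(-5).

Final answer: e^(-5)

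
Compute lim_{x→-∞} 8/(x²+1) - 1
Evaluate the dominant behaviour as x → -∞; each term tends to a finite value or vanishes.
Limit = -1.

Final answer: -1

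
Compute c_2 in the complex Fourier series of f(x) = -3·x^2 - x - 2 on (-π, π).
Compute the real Fourier coefficients first: a_2 = -3, b_2 = 1.
Then c_2 = (a_2 − i·b_2)/2 = -3/2 - i/2.

Final answer: -3/2 - i/2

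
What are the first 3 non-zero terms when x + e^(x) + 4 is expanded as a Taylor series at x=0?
x^2/2 + 2·x + 5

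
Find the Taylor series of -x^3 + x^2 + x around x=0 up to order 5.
-x^3 + x^2 + x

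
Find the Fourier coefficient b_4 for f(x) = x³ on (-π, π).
b_4 = (1/π) ∫_{-π}^{π} f(x)·sin(4x) dx.
Evaluate the integral (use parity and integration by parts as needed): b_4 = 3/16 - π^2/2.

Final answer: 3/16 - π^2/2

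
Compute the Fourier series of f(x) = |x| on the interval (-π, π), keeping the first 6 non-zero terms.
-4·cos(x)/π - 4·cos(3·x)/(9·π) - 4·cos(5·x)/(25·π) - 4·cos(7·x)/(49·π) - 4·cos(9·x)/(81·π) + π/2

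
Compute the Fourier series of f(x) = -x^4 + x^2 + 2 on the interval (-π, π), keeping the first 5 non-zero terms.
(-52 + 8·π^2)·cos(x) + (4 - 2·π^2)·cos(2·x) + (-28/27 + 8·π^2/9)·cos(3·x) + (7/16 - π^2/2)·cos(4·x) - π^4/5 + 2 + π^2/3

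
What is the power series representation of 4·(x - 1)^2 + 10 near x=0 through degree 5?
4·x^2 - 8·x + 14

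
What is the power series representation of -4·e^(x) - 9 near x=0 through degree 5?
-x^5/30 - x^4/6 - 2·x^3/3 - 2·x^2 - 4·x - 13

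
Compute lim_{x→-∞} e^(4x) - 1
Evaluate the dominant behaviour as x → -∞; each term tends to a finite value or vanishes.
Limit = -1.

Final answer: -1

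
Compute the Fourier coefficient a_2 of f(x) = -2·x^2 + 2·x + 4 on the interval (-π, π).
a_2 = (1/π) ∫_{-π}^{π} f(x)·cos(2x) dx.
Evaluate the integral (use parity and integration by parts as needed): a_2 = -2.

Final answer: -2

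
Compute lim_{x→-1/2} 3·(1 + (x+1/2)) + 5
Direct substitution at x = -1/2 gives 8.

Final answer: 8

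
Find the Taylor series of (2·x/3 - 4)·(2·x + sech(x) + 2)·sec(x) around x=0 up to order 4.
-5·x^4/3 - 10·x^3/3 - 8·x^2/3 - 6·x - 12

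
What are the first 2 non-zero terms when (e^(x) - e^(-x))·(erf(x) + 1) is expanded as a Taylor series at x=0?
4·x^2/√(π) + 2·x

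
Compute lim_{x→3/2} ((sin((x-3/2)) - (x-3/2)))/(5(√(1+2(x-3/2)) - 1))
Both numerator and denominator → 0 as x → 3/2; this is a 0/0 indeterminate form.
Expand each to leading order near x = 3/2: numerator ~ -(x - 3/2)^3/6, denominator ~ 5·(x - 3/2).
The limit of the ratio is 0.

Final answer: 0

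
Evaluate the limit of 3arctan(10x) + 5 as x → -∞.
Evaluate the dominant behaviour as x → -∞; each term tends to a finite value or vanishes.
Limit = 5 - 3·π/2.

Final answer: 5 - 3·π/2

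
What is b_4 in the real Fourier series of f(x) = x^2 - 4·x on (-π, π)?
b_4 = (1/π) ∫_{-π}^{π} f(x)·sin(4x) dx.
Evaluate the integral (use parity and integration by parts as needed): b_4 = 2.

Final answer: 2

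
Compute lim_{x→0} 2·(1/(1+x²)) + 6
Direct substitution at x = 0 gives 8.

Final answer: 8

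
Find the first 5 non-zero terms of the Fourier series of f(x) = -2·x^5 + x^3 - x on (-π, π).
(-494 - 4·π^4 + 82·π^2)·sin(x) + (-11·π^2 + 35/2 + 2·π^4)·sin(2·x) + (-4·π^4/3 - 250/81 + 98·π^2/27)·sin(3·x) + (-7·π^2/4 + 37/32 + π^4)·sin(4·x) + (-4·π^4/5 - 406/625 + 26·π^2/25)·sin(5·x)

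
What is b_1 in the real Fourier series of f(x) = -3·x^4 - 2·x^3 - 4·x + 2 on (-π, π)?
b_1 = (1/π) ∫_{-π}^{π} f(x)·sin(1x) dx.
Evaluate the integral (use parity and integration by parts as needed): b_1 = 16 - 4·π^2.

Final answer: 16 - 4·π^2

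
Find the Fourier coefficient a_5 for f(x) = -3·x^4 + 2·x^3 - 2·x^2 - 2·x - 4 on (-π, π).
a_5 = (1/π) ∫_{-π}^{π} f(x)·cos(5x) dx.
Evaluate the integral (use parity and integration by parts as needed): a_5 = 56/625 + 24·π^2/25.

Final answer: 56/625 + 24·π^2/25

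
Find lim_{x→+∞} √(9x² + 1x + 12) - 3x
As x → +∞: multiply by the conjugate to get (1x+12)/(√(9x²+1x+12)+3x); the denominator ~ 6x, so the limit is 1/6.
Limit = 1/6.

Final answer: 1/6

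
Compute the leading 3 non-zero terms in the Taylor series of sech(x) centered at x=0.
5·x^4/24 - x^2/2 + 1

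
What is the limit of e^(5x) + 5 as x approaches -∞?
Evaluate the dominant behaviour as x → -∞; each term tends to a finite value or vanishes.
Limit = 5.

Final answer: 5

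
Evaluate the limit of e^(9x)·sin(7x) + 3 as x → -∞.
Evaluate the dominant behaviour as x → -∞; each term tends to a finite value or vanishes.
Limit = 3.

Final answer: 3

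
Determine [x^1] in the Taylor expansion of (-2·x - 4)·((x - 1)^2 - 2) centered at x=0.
Expand to order 1: (-2·x - 4)·((x - 1)^2 - 2) = 10·x + 4 + O(x^2).
The coefficient of x^1 is 10.

Final answer: 10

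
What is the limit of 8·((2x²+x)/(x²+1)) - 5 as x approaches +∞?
Evaluate the dominant behaviour as x → +∞; each term tends to a finite value or vanishes.
Limit = 11.

Final answer: 11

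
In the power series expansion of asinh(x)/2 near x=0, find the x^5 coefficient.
Expand to order 5: asinh(x)/2 = 3·x^5/80 - x^3/12 + x/2 + O(x^6).
The coefficient of x^5 is 3/80.

Final answer: 3/80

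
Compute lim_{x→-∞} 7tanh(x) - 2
Evaluate the dominant behaviour as x → -∞; each term tends to a finite value or vanishes.
Limit = -9.

Final answer: -9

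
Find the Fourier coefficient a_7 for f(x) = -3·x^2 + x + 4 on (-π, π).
a_7 = (1/π) ∫_{-π}^{π} f(x)·cos(7x) dx.
Evaluate the integral (use parity and integration by parts as needed): a_7 = 12/49.

Final answer: 12/49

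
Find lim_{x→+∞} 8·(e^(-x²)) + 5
Evaluate the dominant behaviour as x → +∞; each term tends to a finite value or vanishes.
Limit = 5.

Final answer: 5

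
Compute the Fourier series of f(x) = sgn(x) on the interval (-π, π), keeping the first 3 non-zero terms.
4·sin(x)/π + 4·sin(3·x)/(3·π) + 4·sin(5·x)/(5·π)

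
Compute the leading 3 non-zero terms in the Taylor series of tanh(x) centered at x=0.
2·x^5/15 - x^3/3 + x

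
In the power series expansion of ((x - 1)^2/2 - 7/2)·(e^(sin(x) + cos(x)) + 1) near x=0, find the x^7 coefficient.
-19·e/360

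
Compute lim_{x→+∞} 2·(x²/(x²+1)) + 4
Evaluate the dominant behaviour as x → +∞; each term tends to a finite value or vanishes.
Limit = 6.

Final answer: 6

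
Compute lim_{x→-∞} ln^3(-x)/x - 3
The quotient is an ∞/∞ indeterminate form as x → -∞.
Compare growth rates of the dominant terms (exponentials ≫ polynomials ≫ logarithms), or apply L'Hôpital's rule; the quotient → 0.
Adding the constant: 0 - 3 = -3. Limit = -3.

Final answer: -3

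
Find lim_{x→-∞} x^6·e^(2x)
This is a 0·∞ indeterminate form at x → -∞.
Rewrite the product as x^6 / e^(-2x) (an ∞/∞ form) and apply L'Hôpital, or use the standard hierarchy e^(2|x|) ≫ |x^6| as x → -∞.
The indeterminate product → 0, so the limit = 0.

Final answer: 0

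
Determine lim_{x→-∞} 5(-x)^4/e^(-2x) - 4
The quotient is an ∞/∞ indeterminate form as x → -∞.
Compare growth rates of the dominant terms (exponentials ≫ polynomials ≫ logarithms), or apply L'Hôpital's rule; the quotient → 0.
Adding the constant: 0 - 4 = -4. Limit = -4.

Final answer: -4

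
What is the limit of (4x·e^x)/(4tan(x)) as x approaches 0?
Both numerator and denominator → 0 as x → 0; this is a 0/0 indeterminate form.
Expand each to leading order near x = 0: numerator ~ 4·x, denominator ~ 4·x.
The limit of the ratio is 1.

Final answer: 1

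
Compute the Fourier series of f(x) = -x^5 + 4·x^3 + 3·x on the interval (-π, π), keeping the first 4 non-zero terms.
(-282 - 2·π^4 + 48·π^2)·sin(x) + (-9·π^2 + 21/2 + π^4)·sin(2·x) + (-2·π^4/3 - 62/81 + 112·π^2/27)·sin(3·x) + (-21·π^2/8 - 33/64 + π^4/2)·sin(4·x)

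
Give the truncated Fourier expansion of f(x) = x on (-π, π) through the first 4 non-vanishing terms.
2·sin(x) - sin(2·x) + 2·sin(3·x)/3 - sin(4·x)/2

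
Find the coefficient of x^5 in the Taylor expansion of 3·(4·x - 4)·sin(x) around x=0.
Expand to order 5: 3·(4·x - 4)·sin(x) = -x^5/10 - 2·x^4 + 2·x^3 + 12·x^2 - 12·x + O(x^6).
The coefficient of x^5 is -1/10.

Final answer: -1/10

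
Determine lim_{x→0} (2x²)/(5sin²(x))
Both numerator and denominator → 0 as x → 0; this is a 0/0 indeterminate form.
Expand each to leading order near x = 0: numerator ~ 2·x^2, denominator ~ 5·x^2.
The limit of the ratio is 2/5.

Final answer: 2/5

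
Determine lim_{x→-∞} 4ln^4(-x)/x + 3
The quotient is an ∞/∞ indeterminate form as x → -∞.
Compare growth rates of the dominant terms (exponentials ≫ polynomials ≫ logarithms), or apply L'Hôpital's rule; the quotient → 0.
Adding the constant: 0 + 3 = 3. Limit = 3.

Final answer: 3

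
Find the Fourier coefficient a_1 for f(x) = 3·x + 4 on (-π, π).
a_1 = (1/π) ∫_{-π}^{π} f(x)·cos(1x) dx.
Evaluate the integral (use parity and integration by parts as needed): a_1 = 0.

Final answer: 0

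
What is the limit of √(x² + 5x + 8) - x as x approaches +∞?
This is an ∞ − ∞ indeterminate form.
Multiply and divide by the conjugate √(x²+5x + 8) + x; the x² terms cancel, leaving (5x + 8)/(√(x²+5x + 8)+x) → 5/2.
Limit = 5/2.

Final answer: 5/2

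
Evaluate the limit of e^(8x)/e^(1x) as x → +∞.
This is an ∞/∞ indeterminate form as x → +∞.
Rewrite e^(8x)/e^(1x) = e^((8−1)x) = e^(7x); the exponent coefficient is 7 > 0 so e^(7x) → ∞.
Limit = ∞.

Final answer: ∞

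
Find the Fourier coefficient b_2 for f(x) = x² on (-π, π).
b_2 = (1/π) ∫_{-π}^{π} f(x)·sin(2x) dx.
Evaluate the integral (use parity and integration by parts as needed): b_2 = 0.

Final answer: 0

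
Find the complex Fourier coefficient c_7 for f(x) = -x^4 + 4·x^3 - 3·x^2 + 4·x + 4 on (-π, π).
Compute the real Fourier coefficients first: a_7 = 540/2401 + 8·π^2/49, b_7 = 344/343 + 8·π^2/7.
Then c_7 = (a_7 − i·b_7)/2 = 270/2401 + 4·π^2/49 - 4·i·π^2/7 - 172·i/343.

Final answer: 270/2401 + 4·π^2/49 - 4·i·π^2/7 - 172·i/343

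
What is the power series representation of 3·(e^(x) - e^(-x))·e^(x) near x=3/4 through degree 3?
-3 + 3·e^(3/2) + 6·e^(3/2)·(x - 3/4) + 6·e^(3/2)·(x - 3/4)^2 + 4·e^(3/2)·(x - 3/4)^3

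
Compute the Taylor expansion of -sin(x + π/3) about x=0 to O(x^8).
x^7/10080 + √(3)·x^6/1440 - x^5/240 - √(3)·x^4/48 + x^3/12 + √(3)·x^2/4 - x/2 - √(3)/2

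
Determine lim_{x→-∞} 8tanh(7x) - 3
Evaluate the dominant behaviour as x → -∞; each term tends to a finite value or vanishes.
Limit = -11.

Final answer: -11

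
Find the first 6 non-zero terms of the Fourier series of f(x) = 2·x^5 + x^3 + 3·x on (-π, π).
(-78·π^2 + 4·π^4 + 474)·sin(x) + (-2·π^4 - 33/2 + 9·π^2)·sin(2·x) + (-62·π^2/27 + 286/81 + 4·π^4/3)·sin(3·x) + (-π^4 - 57/32 + 3·π^2/4)·sin(4·x) + (-6·π^2/25 + 786/625 + 4·π^4/5)·sin(5·x) + (-2·π^4/3 - 163/162 + π^2/27)·sin(6·x)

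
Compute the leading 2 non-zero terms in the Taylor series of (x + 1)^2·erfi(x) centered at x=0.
4·x^2/√(π) + 2·x/√(π)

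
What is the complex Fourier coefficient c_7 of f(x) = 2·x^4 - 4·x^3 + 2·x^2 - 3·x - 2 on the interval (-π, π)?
Compute the real Fourier coefficients first: a_7 = -16·π^2/49 - 296/2401, b_7 = -8·π^2/7 - 246/343.
Then c_7 = (a_7 − i·b_7)/2 = -8·π^2/49 - 148/2401 + 123·i/343 + 4·i·π^2/7.

Final answer: -8·π^2/49 - 148/2401 + 123·i/343 + 4·i·π^2/7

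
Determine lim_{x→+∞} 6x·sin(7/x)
As x → +∞: let u = 7/x → 0⁺; then 6·x·sin(7/x) = 6·7·sin(u)/u → 6·7·1 = 42.
Limit = 42.

Final answer: 42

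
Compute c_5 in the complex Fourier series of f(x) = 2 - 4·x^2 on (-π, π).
Compute the real Fourier coefficients first: a_5 = 16/25, b_5 = 0.
Then c_5 = (a_5 − i·b_5)/2 = 8/25.

Final answer: 8/25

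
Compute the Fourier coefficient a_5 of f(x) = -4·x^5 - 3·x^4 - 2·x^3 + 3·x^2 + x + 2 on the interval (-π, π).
a_5 = (1/π) ∫_{-π}^{π} f(x)·cos(5x) dx.
Evaluate the integral (use parity and integration by parts as needed): a_5 = -444/625 + 24·π^2/25.

Final answer: -444/625 + 24·π^2/25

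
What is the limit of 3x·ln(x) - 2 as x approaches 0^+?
The product is a 0·∞ indeterminate form at x → 0⁺.
Rewrite the product as 3·ln(x) / x^(-1) and apply L'Hôpital, or use the standard hierarchy x^(-1) ≫ |ln x| as x → 0⁺.
The indeterminate product → 0, so the limit = -2.

Final answer: -2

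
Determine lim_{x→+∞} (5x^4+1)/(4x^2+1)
This is an ∞/∞ indeterminate form as x → +∞.
Divide numerator and denominator by x^4 and let the lower-order terms vanish; the numerator's degree 4 exceeds the denominator's degree 2, so the quotient diverges.
Limit = ∞.

Final answer: ∞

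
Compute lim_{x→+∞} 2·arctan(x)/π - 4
Evaluate the dominant behaviour as x → +∞; each term tends to a finite value or vanishes.
Limit = -3.

Final answer: -3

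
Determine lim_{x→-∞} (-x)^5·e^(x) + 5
The product is a 0·∞ indeterminate form at x → -∞.
Rewrite the product as (-x)^5 / e^(-x) (an ∞/∞ form) and apply L'Hôpital, or use the standard hierarchy e^(|x|) ≫ |(-x)^5| as x → -∞.
The indeterminate product → 0, so the limit = 5.

Final answer: 5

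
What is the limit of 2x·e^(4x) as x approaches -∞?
This is a 0·∞ indeterminate form at x → -∞.
Rewrite the product as 2x / e^(-4x) (an ∞/∞ form) and apply L'Hôpital, or use the standard hierarchy e^(4|x|) ≫ |x| as x → -∞.
The indeterminate product → 0, so the limit = 0.

Final answer: 0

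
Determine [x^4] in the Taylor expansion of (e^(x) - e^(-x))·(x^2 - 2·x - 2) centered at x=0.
Expand to order 4: (e^(x) - e^(-x))·(x^2 - 2·x - 2) = -2·x^4/3 + 4·x^3/3 - 4·x^2 - 4·x + O(x^5).
The coefficient of x^4 is -2/3.

Final answer: -2/3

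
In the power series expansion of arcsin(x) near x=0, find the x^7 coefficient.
Expand to order 7: arcsin(x) = 5·x^7/112 + 3·x^5/40 + x^3/6 + x + O(x^8).
The coefficient of x^7 is 5/112.

Final answer: 5/112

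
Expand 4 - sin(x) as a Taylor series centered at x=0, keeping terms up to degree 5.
-x^5/120 + x^3/6 - x + 4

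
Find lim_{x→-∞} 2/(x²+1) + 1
Evaluate the dominant behaviour as x → -∞; each term tends to a finite value or vanishes.
Limit = 1.

Final answer: 1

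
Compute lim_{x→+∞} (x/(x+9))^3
As x → +∞: x/(x+9) = 1/(1 + 9/x) → 1, and the 3rd power of a limit-1 base also → 1.
Limit = 1.

Final answer: 1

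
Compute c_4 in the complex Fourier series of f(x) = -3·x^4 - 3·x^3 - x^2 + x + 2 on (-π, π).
Compute the real Fourier coefficients first: a_4 = 5/16 - 3·π^2/2, b_4 = -17/16 + 3·π^2/2.
Then c_4 = (a_4 − i·b_4)/2 = -3·π^2/4 + 5/32 - 3·i·π^2/4 + 17·i/32.

Final answer: -3·π^2/4 + 5/32 - 3·i·π^2/4 + 17·i/32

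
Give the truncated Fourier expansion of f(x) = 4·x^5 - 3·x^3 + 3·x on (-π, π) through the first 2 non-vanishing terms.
(-166·π^2 + 8·π^4 + 1002)·sin(x) + (-4·π^4 - 75/2 + 23·π^2)·sin(2·x)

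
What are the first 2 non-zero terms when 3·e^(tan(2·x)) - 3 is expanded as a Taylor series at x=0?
6·x^2 + 6·x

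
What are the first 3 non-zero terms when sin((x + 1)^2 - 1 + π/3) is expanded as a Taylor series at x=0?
x^2·(1/2 - √(3)) + x + √(3)/2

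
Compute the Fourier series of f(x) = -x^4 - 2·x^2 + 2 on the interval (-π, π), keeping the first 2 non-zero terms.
(-40 + 8·π^2)·cos(x) - π^4/5 - 2·π^2/3 + 2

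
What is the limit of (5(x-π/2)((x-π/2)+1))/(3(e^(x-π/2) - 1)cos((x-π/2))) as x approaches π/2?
Both numerator and denominator → 0 as x → π/2; this is a 0/0 indeterminate form.
Expand each to leading order near x = π/2: numerator ~ 5·(x - π/2), denominator ~ 3·(x - π/2).
The limit of the ratio is 5/3.

Final answer: 5/3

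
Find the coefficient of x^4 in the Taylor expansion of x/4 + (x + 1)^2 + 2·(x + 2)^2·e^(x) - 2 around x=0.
Expand to order 4: x/4 + (x + 1)^2 + 2·(x + 2)^2·e^(x) - 2 = 8·x^4/3 + 22·x^3/3 + 15·x^2 + 73·x/4 + 7 + O(x^5).
The coefficient of x^4 is 8/3.

Final answer: 8/3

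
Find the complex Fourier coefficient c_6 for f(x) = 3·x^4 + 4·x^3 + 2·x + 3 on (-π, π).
Compute the real Fourier coefficients first: a_6 = -1/9 + 2·π^2/3, b_6 = -4·π^2/3 - 4/9.
Then c_6 = (a_6 − i·b_6)/2 = -1/18 + π^2/3 + 2·i/9 + 2·i·π^2/3.

Final answer: -1/18 + π^2/3 + 2·i/9 + 2·i·π^2/3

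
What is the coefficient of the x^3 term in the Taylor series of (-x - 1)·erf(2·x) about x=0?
Expand to order 3: (-x - 1)·erf(2·x) = 16·x^3/(3·√(π)) - 4·x^2/√(π) - 4·x/√(π) + O(x^4).
The coefficient of x^3 is 16/(3·√(π)).

Final answer: 16/(3·√(π))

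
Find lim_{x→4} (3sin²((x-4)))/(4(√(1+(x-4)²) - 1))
Both numerator and denominator → 0 as x → 4; this is a 0/0 indeterminate form.
Expand each to leading order near x = 4: numerator ~ 3·(x - 4)^2, denominator ~ 2·(x - 4)^2.
The limit of the ratio is 3/2.

Final answer: 3/2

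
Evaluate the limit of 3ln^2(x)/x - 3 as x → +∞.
The quotient is an ∞/∞ indeterminate form as x → +∞.
The polynomial denominator x dominates the logarithmic numerator (any positive power of x ≫ ln^2(x) as x → ∞), so the quotient → 0.
Adding the constant: 0 - 3 = -3. Limit = -3.

Final answer: -3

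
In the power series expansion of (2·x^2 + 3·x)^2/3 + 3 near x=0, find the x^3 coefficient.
Expand to order 3: (2·x^2 + 3·x)^2/3 + 3 = 4·x^3 + 3·x^2 + 3 + O(x^4).
The coefficient of x^3 is 4.

Final answer: 4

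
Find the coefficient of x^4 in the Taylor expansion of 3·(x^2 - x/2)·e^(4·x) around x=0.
Expand to order 4: 3·(x^2 - x/2)·e^(4·x) = 8·x^4 - 3·x^2 - 3·x/2 + O(x^5).
The coefficient of x^4 is 8.

Final answer: 8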